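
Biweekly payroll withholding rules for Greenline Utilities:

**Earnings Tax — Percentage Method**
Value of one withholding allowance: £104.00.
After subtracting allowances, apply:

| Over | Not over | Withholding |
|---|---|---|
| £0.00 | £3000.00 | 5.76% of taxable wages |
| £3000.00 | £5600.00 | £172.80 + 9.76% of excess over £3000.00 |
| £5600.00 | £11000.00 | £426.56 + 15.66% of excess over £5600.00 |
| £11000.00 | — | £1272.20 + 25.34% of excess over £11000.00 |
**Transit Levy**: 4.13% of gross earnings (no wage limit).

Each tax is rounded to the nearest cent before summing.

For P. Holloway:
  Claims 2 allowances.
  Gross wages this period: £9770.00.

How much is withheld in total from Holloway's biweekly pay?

Earnings Tax: taxable = £9770.00 − 2×£104.00 = £9562.00
  £426.56 + 15.66% × (£9562.00 − £5600.00) = £426.56 + 15.66% × £3962.00 = £1047.01
Transit Levy: 4.13% × £9770.00 = £403.50
Total: £1047.01 + £403.50 = £1450.51

£1450.51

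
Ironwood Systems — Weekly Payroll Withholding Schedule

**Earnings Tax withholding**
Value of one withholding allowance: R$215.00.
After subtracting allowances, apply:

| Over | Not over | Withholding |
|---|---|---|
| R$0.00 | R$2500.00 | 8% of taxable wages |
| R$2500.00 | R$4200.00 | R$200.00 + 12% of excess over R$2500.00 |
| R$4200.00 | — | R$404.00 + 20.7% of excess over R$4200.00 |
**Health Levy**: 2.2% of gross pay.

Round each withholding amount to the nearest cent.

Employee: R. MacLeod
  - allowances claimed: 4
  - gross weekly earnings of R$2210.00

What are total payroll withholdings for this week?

R$156.62

Earnings Tax: taxable = R$2210.00 − 4×R$215.00 = R$1350.00
  8% × R$1350.00 = R$108.00
Health Levy: 2.2% × R$2210.00 = R$48.62
Total: R$108.00 + R$48.62 = R$156.62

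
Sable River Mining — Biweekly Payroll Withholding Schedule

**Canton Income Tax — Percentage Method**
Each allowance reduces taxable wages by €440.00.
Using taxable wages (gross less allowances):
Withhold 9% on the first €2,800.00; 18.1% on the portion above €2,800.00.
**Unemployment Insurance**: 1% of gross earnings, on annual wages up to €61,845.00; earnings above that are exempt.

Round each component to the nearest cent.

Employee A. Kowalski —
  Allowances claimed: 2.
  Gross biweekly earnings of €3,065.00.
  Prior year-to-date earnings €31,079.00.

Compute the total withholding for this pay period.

Canton Income Tax: taxable = €3,065.00 − 2×€440.00 = €2,185.00
  9% × €2,185.00 = €196.65
Unemployment Insurance: 1% × €3,065.00 = €30.65
Total: €196.65 + €30.65 = €227.30

€227.30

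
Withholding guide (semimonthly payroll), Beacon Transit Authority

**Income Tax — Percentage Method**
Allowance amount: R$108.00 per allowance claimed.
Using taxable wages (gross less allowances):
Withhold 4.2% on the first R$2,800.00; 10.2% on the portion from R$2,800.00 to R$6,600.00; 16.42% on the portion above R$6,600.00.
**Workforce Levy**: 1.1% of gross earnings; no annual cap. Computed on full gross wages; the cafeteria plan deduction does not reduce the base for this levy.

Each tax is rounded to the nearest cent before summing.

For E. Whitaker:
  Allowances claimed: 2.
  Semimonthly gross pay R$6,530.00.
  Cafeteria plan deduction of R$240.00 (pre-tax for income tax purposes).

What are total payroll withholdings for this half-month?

R$523.38

Income Tax: taxable = R$6,530.00 − R$240.00 − 2×R$108.00 = R$6,074.00
  R$117.60 + 10.2% × (R$6,074.00 − R$2,800.00) = R$117.60 + 10.2% × R$3,274.00 = R$451.55
Workforce Levy: 1.1% × R$6,530.00 = R$71.83
Total: R$451.55 + R$71.83 = R$523.38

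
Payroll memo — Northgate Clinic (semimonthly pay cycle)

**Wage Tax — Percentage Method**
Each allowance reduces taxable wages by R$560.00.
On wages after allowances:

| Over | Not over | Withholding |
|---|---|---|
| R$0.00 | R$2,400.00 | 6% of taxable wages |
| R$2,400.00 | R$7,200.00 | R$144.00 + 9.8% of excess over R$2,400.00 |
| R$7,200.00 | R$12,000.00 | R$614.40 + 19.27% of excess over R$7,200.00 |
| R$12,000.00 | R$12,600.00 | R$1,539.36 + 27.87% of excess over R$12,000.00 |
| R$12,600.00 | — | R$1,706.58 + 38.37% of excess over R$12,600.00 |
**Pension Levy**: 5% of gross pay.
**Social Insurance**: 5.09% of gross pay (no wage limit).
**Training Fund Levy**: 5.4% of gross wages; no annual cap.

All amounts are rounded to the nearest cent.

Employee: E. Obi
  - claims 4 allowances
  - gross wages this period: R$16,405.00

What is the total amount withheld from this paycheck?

Wage Tax: taxable = R$16,405.00 − 4×R$560.00 = R$14,165.00
  R$1,706.58 + 38.37% × (R$14,165.00 − R$12,600.00) = R$1,706.58 + 38.37% × R$1,565.00 = R$2,307.07
Pension Levy: 5% × R$16,405.00 = R$820.25
Social Insurance: 5.09% × R$16,405.00 = R$835.01
Training Fund Levy: 5.4% × R$16,405.00 = R$885.87
Total: R$2,307.07 + R$820.25 + R$835.01 + R$885.87 = R$4,848.20

R$4,848.20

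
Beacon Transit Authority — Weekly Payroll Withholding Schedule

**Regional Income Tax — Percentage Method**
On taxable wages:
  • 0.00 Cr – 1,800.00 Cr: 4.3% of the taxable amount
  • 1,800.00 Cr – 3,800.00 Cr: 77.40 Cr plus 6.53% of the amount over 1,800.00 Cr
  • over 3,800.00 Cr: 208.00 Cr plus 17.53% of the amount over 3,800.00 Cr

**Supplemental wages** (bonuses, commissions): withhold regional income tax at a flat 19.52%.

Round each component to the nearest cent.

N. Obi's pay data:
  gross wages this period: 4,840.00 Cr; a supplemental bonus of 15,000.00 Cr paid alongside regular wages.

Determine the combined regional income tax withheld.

Regional Income Tax: taxable = 4,840.00 Cr
  208.00 Cr + 17.53% × (4,840.00 Cr − 3,800.00 Cr) = 208.00 Cr + 17.53% × 1,040.00 Cr = 390.31 Cr
Supplemental (19.52% flat on bonus): 19.52% × 15,000.00 Cr = 2,928.00 Cr
Total regional income tax: 390.31 Cr + 2,928.00 Cr = 3,318.31 Cr

3,318.31 Cr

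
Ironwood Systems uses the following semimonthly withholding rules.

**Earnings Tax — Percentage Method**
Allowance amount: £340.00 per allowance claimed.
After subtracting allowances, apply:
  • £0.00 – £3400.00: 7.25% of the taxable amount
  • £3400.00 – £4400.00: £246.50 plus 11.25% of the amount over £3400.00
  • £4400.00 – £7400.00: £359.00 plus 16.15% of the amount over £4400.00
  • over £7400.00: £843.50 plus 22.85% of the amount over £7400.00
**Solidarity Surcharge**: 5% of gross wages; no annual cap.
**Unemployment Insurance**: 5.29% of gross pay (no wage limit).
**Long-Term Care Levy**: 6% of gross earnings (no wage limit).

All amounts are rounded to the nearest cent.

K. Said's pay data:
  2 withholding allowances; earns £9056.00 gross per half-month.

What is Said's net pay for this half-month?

£6514.26

Earnings Tax: taxable = £9056.00 − 2×£340.00 = £8376.00
  £843.50 + 22.85% × (£8376.00 − £7400.00) = £843.50 + 22.85% × £976.00 = £1066.52
Solidarity Surcharge: 5% × £9056.00 = £452.80
Unemployment Insurance: 5.29% × £9056.00 = £479.06
Long-Term Care Levy: 6% × £9056.00 = £543.36
Total withheld: £1066.52 + £452.80 + £479.06 + £543.36 = £2541.74
Net pay: £9056.00 − £2541.74 = £6514.26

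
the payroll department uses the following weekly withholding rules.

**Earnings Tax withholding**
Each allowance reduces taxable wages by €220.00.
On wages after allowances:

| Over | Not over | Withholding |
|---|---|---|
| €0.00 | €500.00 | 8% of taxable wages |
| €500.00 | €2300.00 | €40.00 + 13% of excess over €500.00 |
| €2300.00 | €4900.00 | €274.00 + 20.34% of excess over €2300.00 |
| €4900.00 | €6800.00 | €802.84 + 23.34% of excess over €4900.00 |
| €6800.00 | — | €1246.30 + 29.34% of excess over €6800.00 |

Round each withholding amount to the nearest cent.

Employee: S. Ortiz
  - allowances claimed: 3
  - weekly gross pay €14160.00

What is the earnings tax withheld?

€3212.08

Earnings Tax: taxable = €14160.00 − 3×€220.00 = €13500.00
  €1246.30 + 29.34% × (€13500.00 − €6800.00) = €1246.30 + 29.34% × €6700.00 = €3212.08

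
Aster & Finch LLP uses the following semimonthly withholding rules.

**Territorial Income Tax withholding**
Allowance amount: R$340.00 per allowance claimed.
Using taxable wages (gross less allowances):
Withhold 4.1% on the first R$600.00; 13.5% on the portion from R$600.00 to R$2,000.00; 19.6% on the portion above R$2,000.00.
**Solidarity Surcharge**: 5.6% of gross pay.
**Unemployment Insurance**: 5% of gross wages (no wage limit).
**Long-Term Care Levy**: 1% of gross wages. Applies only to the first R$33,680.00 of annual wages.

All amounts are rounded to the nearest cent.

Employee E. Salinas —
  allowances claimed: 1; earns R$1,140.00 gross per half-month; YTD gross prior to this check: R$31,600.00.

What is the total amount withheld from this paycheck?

Territorial Income Tax: taxable = R$1,140.00 − 1×R$340.00 = R$800.00
  R$24.60 + 13.5% × (R$800.00 − R$600.00) = R$24.60 + 13.5% × R$200.00 = R$51.60
Solidarity Surcharge: 5.6% × R$1,140.00 = R$63.84
Unemployment Insurance: 5% × R$1,140.00 = R$57.00
Long-Term Care Levy: 1% × R$1,140.00 = R$11.40
Total: R$51.60 + R$63.84 + R$57.00 + R$11.40 = R$183.84

R$183.84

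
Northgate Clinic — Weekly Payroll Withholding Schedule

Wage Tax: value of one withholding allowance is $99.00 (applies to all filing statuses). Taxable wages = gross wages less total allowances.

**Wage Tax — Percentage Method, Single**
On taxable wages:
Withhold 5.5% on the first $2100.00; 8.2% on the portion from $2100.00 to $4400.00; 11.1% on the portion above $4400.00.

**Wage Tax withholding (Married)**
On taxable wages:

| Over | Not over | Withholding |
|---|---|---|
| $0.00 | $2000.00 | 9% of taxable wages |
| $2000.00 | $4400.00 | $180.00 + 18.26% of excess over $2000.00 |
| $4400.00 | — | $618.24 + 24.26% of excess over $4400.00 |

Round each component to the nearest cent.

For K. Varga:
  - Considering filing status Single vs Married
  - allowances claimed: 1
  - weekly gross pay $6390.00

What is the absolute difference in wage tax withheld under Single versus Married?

$563.00

Wage Tax (Single): taxable = $6390.00 − 1×$99.00 = $6291.00
  $304.10 + 11.1% × ($6291.00 − $4400.00) = $304.10 + 11.1% × $1891.00 = $514.00
Wage Tax (Married): taxable = $6390.00 − 1×$99.00 = $6291.00
  $618.24 + 24.26% × ($6291.00 − $4400.00) = $618.24 + 24.26% × $1891.00 = $1077.00
Difference: |$514.00 − $1077.00| = $563.00 (higher under Married)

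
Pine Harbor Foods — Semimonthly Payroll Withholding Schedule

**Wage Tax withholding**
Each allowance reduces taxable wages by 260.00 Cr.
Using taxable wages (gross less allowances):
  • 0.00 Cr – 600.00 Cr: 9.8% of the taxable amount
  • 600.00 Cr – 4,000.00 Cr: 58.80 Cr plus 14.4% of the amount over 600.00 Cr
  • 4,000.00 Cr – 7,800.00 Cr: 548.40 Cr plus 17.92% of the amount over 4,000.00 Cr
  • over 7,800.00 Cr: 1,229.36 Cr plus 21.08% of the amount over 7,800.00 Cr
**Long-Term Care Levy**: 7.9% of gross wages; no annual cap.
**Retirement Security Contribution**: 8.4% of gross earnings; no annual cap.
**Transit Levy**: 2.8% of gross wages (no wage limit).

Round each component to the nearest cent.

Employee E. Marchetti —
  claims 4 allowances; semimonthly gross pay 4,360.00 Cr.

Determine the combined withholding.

1,283.24 Cr

Wage Tax: taxable = 4,360.00 Cr − 4×260.00 Cr = 3,320.00 Cr
  58.80 Cr + 14.4% × (3,320.00 Cr − 600.00 Cr) = 58.80 Cr + 14.4% × 2,720.00 Cr = 450.48 Cr
Long-Term Care Levy: 7.9% × 4,360.00 Cr = 344.44 Cr
Retirement Security Contribution: 8.4% × 4,360.00 Cr = 366.24 Cr
Transit Levy: 2.8% × 4,360.00 Cr = 122.08 Cr
Total: 450.48 Cr + 344.44 Cr + 366.24 Cr + 122.08 Cr = 1,283.24 Cr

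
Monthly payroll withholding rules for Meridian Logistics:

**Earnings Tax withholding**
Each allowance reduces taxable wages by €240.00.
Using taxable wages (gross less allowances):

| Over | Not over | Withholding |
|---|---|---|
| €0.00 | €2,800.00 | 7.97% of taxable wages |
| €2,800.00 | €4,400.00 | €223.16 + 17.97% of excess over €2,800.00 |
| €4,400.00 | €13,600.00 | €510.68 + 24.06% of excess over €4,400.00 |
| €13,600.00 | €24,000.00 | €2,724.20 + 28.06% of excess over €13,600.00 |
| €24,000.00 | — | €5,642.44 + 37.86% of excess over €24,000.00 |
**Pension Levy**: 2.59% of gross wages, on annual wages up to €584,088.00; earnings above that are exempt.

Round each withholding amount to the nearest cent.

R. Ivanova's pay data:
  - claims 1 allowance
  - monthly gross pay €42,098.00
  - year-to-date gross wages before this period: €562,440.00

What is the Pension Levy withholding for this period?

Pension Levy: cap €584,088.00 − YTD €562,440.00 = €21,648.00 subject; 2.59% × €21,648.00 = €560.68

€560.68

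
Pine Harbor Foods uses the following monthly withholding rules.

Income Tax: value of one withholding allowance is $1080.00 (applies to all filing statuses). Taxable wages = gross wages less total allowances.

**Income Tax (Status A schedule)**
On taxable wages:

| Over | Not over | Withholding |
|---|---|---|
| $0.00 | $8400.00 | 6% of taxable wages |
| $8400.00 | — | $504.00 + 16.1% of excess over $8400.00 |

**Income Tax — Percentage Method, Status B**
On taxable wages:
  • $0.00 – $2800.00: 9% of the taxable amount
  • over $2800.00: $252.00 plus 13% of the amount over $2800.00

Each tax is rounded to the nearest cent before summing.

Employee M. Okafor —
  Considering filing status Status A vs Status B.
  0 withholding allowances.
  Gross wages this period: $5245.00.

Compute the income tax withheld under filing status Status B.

$569.85

Income Tax (Status B): taxable = $5245.00
  $252.00 + 13% × ($5245.00 − $2800.00) = $252.00 + 13% × $2445.00 = $569.85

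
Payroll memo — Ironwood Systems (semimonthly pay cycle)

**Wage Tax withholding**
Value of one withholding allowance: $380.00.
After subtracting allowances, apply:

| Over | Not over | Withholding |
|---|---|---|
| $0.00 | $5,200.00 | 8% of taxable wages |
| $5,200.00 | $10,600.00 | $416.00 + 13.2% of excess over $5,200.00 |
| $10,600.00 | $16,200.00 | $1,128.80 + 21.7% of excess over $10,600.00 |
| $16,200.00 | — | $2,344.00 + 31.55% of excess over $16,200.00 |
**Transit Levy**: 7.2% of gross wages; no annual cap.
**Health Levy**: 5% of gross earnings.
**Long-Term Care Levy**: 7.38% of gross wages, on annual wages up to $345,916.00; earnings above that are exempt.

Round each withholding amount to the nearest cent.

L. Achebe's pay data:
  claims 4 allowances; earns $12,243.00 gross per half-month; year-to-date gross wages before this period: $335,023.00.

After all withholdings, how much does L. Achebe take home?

Wage Tax: taxable = $12,243.00 − 4×$380.00 = $10,723.00
  $1,128.80 + 21.7% × ($10,723.00 − $10,600.00) = $1,128.80 + 21.7% × $123.00 = $1,155.49
Transit Levy: 7.2% × $12,243.00 = $881.50
Health Levy: 5% × $12,243.00 = $612.15
Long-Term Care Levy: cap $345,916.00 − YTD $335,023.00 = $10,893.00 subject; 7.38% × $10,893.00 = $803.90
Total withheld: $1,155.49 + $881.50 + $612.15 + $803.90 = $3,453.04
Net pay: $12,243.00 − $3,453.04 = $8,789.96

$8,789.96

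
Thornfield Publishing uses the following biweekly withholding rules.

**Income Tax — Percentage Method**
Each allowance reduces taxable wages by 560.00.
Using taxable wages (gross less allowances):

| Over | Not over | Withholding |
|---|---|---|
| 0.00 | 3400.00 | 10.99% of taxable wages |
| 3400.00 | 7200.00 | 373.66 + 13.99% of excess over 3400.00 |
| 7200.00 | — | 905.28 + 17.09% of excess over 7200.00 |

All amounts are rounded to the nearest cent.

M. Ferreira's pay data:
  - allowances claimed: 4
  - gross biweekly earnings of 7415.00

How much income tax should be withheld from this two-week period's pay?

Income Tax: taxable = 7415.00 − 4×560.00 = 5175.00
  373.66 + 13.99% × (5175.00 − 3400.00) = 373.66 + 13.99% × 1775.00 = 621.98

621.98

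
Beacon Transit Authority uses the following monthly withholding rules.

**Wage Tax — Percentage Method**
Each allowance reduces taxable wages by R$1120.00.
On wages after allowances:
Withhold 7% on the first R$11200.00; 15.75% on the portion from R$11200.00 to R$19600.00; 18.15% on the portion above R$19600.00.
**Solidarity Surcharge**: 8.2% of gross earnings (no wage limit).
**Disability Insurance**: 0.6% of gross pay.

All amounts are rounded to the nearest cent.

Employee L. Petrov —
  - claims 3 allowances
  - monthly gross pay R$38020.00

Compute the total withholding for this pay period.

Wage Tax: taxable = R$38020.00 − 3×R$1120.00 = R$34660.00
  R$2107.00 + 18.15% × (R$34660.00 − R$19600.00) = R$2107.00 + 18.15% × R$15060.00 = R$4840.39
Solidarity Surcharge: 8.2% × R$38020.00 = R$3117.64
Disability Insurance: 0.6% × R$38020.00 = R$228.12
Total: R$4840.39 + R$3117.64 + R$228.12 = R$8186.15

R$8186.15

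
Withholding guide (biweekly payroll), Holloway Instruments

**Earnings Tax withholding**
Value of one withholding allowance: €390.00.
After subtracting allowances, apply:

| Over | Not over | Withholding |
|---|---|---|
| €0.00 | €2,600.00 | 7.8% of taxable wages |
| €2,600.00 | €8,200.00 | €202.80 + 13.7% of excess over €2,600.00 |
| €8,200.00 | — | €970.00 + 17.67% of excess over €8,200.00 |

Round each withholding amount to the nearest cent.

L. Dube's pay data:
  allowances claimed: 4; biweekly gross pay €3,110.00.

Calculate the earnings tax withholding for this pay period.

€120.90

Earnings Tax: taxable = €3,110.00 − 4×€390.00 = €1,550.00
  7.8% × €1,550.00 = €120.90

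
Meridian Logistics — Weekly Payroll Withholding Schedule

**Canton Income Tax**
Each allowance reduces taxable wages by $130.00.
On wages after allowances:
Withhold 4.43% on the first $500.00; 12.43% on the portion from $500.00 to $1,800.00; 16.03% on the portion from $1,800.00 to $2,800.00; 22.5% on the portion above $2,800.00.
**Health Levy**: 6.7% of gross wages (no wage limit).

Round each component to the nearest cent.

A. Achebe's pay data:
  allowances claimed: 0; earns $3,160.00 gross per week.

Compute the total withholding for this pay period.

$636.76

Canton Income Tax: taxable = $3,160.00
  $344.04 + 22.5% × ($3,160.00 − $2,800.00) = $344.04 + 22.5% × $360.00 = $425.04
Health Levy: 6.7% × $3,160.00 = $211.72
Total: $425.04 + $211.72 = $636.76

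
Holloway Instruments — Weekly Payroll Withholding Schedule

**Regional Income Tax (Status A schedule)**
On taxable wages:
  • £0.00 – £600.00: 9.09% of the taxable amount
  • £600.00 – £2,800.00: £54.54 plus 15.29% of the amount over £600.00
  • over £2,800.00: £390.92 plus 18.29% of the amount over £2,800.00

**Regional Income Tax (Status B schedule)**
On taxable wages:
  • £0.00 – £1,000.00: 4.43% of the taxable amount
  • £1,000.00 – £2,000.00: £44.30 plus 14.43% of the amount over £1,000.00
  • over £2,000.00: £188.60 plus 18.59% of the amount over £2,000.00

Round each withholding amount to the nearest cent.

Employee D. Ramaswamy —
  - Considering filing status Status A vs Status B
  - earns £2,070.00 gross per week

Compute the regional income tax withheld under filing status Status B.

Regional Income Tax (Status B): taxable = £2,070.00
  £188.60 + 18.59% × (£2,070.00 − £2,000.00) = £188.60 + 18.59% × £70.00 = £201.61

£201.61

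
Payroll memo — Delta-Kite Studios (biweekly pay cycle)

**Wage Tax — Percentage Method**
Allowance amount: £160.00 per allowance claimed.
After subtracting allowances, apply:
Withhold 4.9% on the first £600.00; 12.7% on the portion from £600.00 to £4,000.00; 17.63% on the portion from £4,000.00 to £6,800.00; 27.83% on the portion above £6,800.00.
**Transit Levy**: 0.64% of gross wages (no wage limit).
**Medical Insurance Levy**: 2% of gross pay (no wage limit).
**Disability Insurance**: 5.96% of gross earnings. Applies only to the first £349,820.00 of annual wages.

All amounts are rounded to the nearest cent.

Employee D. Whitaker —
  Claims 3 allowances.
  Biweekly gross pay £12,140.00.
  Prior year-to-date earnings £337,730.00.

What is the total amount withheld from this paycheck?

£3,348.44

Wage Tax: taxable = £12,140.00 − 3×£160.00 = £11,660.00
  £954.84 + 27.83% × (£11,660.00 − £6,800.00) = £954.84 + 27.83% × £4,860.00 = £2,307.38
Transit Levy: 0.64% × £12,140.00 = £77.70
Medical Insurance Levy: 2% × £12,140.00 = £242.80
Disability Insurance: cap £349,820.00 − YTD £337,730.00 = £12,090.00 subject; 5.96% × £12,090.00 = £720.56
Total: £2,307.38 + £77.70 + £242.80 + £720.56 = £3,348.44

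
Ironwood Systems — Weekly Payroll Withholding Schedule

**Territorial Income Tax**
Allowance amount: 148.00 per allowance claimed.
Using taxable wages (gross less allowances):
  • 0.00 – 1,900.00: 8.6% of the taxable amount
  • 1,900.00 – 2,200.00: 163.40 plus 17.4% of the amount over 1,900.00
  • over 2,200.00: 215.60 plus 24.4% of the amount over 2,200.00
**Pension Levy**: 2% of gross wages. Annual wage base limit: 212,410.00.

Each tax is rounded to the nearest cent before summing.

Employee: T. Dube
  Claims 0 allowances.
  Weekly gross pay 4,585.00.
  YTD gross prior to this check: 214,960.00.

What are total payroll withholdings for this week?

797.54

Territorial Income Tax: taxable = 4,585.00
  215.60 + 24.4% × (4,585.00 − 2,200.00) = 215.60 + 24.4% × 2,385.00 = 797.54
Pension Levy: YTD 214,960.00 ≥ cap 212,410.00 → 0.00
Total: 797.54 + 0.00 = 797.54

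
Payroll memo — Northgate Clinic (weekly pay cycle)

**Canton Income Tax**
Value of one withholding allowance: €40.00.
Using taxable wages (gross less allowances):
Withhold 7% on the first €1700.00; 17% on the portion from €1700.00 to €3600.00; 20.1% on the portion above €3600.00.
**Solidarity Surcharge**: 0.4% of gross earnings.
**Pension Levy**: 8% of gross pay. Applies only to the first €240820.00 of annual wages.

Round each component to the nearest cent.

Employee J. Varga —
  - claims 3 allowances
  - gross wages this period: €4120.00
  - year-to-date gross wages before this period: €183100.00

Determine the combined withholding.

Canton Income Tax: taxable = €4120.00 − 3×€40.00 = €4000.00
  €442.00 + 20.1% × (€4000.00 − €3600.00) = €442.00 + 20.1% × €400.00 = €522.40
Solidarity Surcharge: 0.4% × €4120.00 = €16.48
Pension Levy: 8% × €4120.00 = €329.60
Total: €522.40 + €16.48 + €329.60 = €868.48

€868.48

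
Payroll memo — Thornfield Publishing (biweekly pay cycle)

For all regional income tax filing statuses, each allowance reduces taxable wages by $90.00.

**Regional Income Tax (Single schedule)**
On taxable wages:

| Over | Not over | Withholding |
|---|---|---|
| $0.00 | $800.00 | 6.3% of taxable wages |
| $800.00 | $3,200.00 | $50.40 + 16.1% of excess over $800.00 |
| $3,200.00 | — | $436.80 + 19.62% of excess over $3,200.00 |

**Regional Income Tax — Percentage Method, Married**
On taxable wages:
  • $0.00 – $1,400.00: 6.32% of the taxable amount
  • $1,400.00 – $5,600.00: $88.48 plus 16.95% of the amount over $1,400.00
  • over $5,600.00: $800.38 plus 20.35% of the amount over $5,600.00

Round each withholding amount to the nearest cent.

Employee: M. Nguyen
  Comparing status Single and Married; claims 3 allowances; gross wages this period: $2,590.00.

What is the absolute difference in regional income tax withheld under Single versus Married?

$50.70

Regional Income Tax (Single): taxable = $2,590.00 − 3×$90.00 = $2,320.00
  $50.40 + 16.1% × ($2,320.00 − $800.00) = $50.40 + 16.1% × $1,520.00 = $295.12
Regional Income Tax (Married): taxable = $2,590.00 − 3×$90.00 = $2,320.00
  $88.48 + 16.95% × ($2,320.00 − $1,400.00) = $88.48 + 16.95% × $920.00 = $244.42
Difference: |$295.12 − $244.42| = $50.70 (higher under Single)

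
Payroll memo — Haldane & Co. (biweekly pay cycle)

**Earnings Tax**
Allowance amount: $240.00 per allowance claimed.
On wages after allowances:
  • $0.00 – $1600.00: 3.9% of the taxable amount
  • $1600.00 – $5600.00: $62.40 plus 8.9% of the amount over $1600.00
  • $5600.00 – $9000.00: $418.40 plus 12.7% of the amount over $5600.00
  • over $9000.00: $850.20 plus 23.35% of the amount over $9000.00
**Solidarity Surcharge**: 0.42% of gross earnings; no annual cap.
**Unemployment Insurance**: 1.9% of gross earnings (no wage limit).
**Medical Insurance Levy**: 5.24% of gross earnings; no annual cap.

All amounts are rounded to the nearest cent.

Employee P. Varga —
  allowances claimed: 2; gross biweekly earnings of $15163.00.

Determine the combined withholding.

$3323.50

Earnings Tax: taxable = $15163.00 − 2×$240.00 = $14683.00
  $850.20 + 23.35% × ($14683.00 − $9000.00) = $850.20 + 23.35% × $5683.00 = $2177.18
Solidarity Surcharge: 0.42% × $15163.00 = $63.68
Unemployment Insurance: 1.9% × $15163.00 = $288.10
Medical Insurance Levy: 5.24% × $15163.00 = $794.54
Total: $2177.18 + $63.68 + $288.10 + $794.54 = $3323.50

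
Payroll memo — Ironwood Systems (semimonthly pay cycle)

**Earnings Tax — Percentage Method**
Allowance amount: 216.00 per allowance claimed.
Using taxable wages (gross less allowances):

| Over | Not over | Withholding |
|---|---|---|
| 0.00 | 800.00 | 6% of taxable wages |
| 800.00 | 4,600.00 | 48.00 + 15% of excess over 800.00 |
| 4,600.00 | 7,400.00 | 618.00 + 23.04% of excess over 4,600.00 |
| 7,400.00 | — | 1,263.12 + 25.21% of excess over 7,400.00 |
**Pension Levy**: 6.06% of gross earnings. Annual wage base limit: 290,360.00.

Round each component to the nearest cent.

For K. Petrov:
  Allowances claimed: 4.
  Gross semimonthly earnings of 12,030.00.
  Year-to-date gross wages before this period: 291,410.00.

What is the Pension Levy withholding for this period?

0.00

Pension Levy: YTD 291,410.00 ≥ cap 290,360.00 → 0.00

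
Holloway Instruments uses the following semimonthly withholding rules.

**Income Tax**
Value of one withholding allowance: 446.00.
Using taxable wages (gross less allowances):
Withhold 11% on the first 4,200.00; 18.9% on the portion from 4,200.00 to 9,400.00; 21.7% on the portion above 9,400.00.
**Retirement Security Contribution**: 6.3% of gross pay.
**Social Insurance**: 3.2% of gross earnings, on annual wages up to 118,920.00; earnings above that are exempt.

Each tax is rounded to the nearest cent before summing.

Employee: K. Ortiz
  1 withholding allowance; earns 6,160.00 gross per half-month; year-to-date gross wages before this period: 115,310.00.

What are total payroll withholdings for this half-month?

Income Tax: taxable = 6,160.00 − 1×446.00 = 5,714.00
  462.00 + 18.9% × (5,714.00 − 4,200.00) = 462.00 + 18.9% × 1,514.00 = 748.15
Retirement Security Contribution: 6.3% × 6,160.00 = 388.08
Social Insurance: cap 118,920.00 − YTD 115,310.00 = 3,610.00 subject; 3.2% × 3,610.00 = 115.52
Total: 748.15 + 388.08 + 115.52 = 1,251.75

1,251.75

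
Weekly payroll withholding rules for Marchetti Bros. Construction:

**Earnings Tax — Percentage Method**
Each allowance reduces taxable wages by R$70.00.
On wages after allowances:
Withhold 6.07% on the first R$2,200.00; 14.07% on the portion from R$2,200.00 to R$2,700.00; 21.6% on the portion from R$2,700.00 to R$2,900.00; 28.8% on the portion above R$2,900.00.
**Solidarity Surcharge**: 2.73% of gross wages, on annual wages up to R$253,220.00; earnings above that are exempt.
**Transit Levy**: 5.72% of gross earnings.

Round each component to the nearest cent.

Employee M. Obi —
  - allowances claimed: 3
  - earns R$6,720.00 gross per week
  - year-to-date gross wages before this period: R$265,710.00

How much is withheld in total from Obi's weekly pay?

R$1,671.15

Earnings Tax: taxable = R$6,720.00 − 3×R$70.00 = R$6,510.00
  R$247.09 + 28.8% × (R$6,510.00 − R$2,900.00) = R$247.09 + 28.8% × R$3,610.00 = R$1,286.77
Solidarity Surcharge: YTD R$265,710.00 ≥ cap R$253,220.00 → R$0.00
Transit Levy: 5.72% × R$6,720.00 = R$384.38
Total: R$1,286.77 + R$0.00 + R$384.38 = R$1,671.15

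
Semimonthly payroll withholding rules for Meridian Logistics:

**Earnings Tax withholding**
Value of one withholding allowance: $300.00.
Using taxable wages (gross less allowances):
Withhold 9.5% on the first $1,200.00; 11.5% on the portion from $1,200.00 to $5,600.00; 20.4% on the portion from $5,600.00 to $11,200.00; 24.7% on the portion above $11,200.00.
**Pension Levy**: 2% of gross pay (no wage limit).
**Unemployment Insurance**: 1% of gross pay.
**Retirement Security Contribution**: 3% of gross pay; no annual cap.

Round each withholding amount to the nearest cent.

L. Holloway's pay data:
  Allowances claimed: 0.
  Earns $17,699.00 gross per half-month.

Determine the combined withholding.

$4,429.59

Earnings Tax: taxable = $17,699.00
  $1,762.40 + 24.7% × ($17,699.00 − $11,200.00) = $1,762.40 + 24.7% × $6,499.00 = $3,367.65
Pension Levy: 2% × $17,699.00 = $353.98
Unemployment Insurance: 1% × $17,699.00 = $176.99
Retirement Security Contribution: 3% × $17,699.00 = $530.97
Total: $3,367.65 + $353.98 + $176.99 + $530.97 = $4,429.59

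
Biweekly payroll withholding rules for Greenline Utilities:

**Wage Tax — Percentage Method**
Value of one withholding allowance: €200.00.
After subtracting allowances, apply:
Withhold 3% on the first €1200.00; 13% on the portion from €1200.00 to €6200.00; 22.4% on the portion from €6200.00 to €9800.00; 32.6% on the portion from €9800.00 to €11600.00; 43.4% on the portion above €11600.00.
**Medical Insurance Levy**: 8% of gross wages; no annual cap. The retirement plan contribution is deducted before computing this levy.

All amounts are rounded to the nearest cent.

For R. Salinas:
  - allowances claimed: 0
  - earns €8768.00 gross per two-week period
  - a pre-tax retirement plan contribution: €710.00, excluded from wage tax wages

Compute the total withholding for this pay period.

€1746.83

Wage Tax: taxable = €8768.00 − €710.00 = €8058.00
  €686.00 + 22.4% × (€8058.00 − €6200.00) = €686.00 + 22.4% × €1858.00 = €1102.19
Medical Insurance Levy: 8% × €8058.00 = €644.64
Total: €1102.19 + €644.64 = €1746.83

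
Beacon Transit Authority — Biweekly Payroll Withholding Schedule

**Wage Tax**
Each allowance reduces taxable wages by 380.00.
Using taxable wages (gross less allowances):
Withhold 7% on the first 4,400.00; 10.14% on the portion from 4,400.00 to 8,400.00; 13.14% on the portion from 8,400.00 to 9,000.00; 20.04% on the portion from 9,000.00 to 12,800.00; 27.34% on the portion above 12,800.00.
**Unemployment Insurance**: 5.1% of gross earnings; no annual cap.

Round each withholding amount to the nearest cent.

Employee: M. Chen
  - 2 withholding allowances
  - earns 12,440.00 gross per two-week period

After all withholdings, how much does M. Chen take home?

10,476.05

Wage Tax: taxable = 12,440.00 − 2×380.00 = 11,680.00
  792.44 + 20.04% × (11,680.00 − 9,000.00) = 792.44 + 20.04% × 2,680.00 = 1,329.51
Unemployment Insurance: 5.1% × 12,440.00 = 634.44
Total withheld: 1,329.51 + 634.44 = 1,963.95
Net pay: 12,440.00 − 1,963.95 = 10,476.05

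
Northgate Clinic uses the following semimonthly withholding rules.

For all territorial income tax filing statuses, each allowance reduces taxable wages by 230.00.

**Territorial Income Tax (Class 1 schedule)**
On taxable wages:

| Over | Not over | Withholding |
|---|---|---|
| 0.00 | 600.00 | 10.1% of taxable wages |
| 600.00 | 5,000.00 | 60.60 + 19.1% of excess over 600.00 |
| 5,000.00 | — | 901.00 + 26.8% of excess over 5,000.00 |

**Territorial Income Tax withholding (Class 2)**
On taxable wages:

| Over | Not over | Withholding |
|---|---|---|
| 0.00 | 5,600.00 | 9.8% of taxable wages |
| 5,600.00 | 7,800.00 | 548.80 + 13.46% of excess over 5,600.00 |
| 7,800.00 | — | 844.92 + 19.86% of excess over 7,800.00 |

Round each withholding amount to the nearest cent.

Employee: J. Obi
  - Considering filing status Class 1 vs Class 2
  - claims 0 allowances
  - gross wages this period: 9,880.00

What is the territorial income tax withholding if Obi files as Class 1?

Territorial Income Tax (Class 1): taxable = 9,880.00
  901.00 + 26.8% × (9,880.00 − 5,000.00) = 901.00 + 26.8% × 4,880.00 = 2,208.84

2,208.84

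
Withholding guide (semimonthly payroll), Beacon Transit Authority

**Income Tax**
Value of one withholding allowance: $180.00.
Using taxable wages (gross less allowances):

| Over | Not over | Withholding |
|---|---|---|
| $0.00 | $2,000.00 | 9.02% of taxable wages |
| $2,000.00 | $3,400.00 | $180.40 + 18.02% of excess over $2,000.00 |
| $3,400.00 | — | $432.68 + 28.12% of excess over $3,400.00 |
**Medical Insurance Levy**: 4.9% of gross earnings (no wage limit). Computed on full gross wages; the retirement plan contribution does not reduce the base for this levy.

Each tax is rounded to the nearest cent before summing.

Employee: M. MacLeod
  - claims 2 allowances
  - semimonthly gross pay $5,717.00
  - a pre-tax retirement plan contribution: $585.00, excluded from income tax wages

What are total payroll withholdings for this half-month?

Income Tax: taxable = $5,717.00 − $585.00 − 2×$180.00 = $4,772.00
  $432.68 + 28.12% × ($4,772.00 − $3,400.00) = $432.68 + 28.12% × $1,372.00 = $818.49
Medical Insurance Levy: 4.9% × $5,717.00 = $280.13
Total: $818.49 + $280.13 = $1,098.62

$1,098.62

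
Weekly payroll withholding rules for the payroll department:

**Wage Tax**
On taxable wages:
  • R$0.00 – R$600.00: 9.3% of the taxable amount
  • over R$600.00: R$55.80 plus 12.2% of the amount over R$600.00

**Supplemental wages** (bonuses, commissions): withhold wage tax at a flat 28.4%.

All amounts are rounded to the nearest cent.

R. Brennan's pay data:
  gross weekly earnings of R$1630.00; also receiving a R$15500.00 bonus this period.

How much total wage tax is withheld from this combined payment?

R$4583.46

Wage Tax: taxable = R$1630.00
  R$55.80 + 12.2% × (R$1630.00 − R$600.00) = R$55.80 + 12.2% × R$1030.00 = R$181.46
Supplemental (28.4% flat on bonus): 28.4% × R$15500.00 = R$4402.00
Total wage tax: R$181.46 + R$4402.00 = R$4583.46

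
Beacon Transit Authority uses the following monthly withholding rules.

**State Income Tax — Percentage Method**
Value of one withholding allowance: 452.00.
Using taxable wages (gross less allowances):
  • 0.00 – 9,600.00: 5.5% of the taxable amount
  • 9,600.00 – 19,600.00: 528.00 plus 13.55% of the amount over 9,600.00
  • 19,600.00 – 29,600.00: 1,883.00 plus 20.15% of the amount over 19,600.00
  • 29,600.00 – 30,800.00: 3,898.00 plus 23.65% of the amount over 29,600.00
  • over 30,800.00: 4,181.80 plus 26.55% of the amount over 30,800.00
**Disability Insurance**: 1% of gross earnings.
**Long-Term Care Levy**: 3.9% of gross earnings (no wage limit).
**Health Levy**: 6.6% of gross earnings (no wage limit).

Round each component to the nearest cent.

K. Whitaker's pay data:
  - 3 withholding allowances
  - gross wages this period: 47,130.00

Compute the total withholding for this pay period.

13,577.35

State Income Tax: taxable = 47,130.00 − 3×452.00 = 45,774.00
  4,181.80 + 26.55% × (45,774.00 − 30,800.00) = 4,181.80 + 26.55% × 14,974.00 = 8,157.40
Disability Insurance: 1% × 47,130.00 = 471.30
Long-Term Care Levy: 3.9% × 47,130.00 = 1,838.07
Health Levy: 6.6% × 47,130.00 = 3,110.58
Total: 8,157.40 + 471.30 + 1,838.07 + 3,110.58 = 13,577.35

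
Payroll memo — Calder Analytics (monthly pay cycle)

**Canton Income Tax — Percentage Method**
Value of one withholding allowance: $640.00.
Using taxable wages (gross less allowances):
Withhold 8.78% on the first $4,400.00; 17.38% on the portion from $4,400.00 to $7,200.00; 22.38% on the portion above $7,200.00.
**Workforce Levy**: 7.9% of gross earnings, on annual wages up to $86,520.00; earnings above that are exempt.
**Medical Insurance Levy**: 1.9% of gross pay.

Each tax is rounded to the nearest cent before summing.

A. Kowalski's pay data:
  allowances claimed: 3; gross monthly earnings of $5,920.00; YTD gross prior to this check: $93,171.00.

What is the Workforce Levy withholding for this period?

Workforce Levy: YTD $93,171.00 ≥ cap $86,520.00 → $0.00

$0.00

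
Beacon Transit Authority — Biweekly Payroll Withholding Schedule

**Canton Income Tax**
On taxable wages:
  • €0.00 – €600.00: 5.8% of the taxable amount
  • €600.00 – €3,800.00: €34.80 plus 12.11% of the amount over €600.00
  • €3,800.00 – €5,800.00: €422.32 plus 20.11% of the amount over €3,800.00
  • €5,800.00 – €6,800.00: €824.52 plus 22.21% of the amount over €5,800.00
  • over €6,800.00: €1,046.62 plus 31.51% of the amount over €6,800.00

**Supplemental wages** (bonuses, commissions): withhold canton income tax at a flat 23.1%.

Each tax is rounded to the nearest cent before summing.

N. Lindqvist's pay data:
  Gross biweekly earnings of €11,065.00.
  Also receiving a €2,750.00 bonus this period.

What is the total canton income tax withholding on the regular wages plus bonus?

Canton Income Tax: taxable = €11,065.00
  €1,046.62 + 31.51% × (€11,065.00 − €6,800.00) = €1,046.62 + 31.51% × €4,265.00 = €2,390.52
Supplemental (23.1% flat on bonus): 23.1% × €2,750.00 = €635.25
Total canton income tax: €2,390.52 + €635.25 = €3,025.77

€3,025.77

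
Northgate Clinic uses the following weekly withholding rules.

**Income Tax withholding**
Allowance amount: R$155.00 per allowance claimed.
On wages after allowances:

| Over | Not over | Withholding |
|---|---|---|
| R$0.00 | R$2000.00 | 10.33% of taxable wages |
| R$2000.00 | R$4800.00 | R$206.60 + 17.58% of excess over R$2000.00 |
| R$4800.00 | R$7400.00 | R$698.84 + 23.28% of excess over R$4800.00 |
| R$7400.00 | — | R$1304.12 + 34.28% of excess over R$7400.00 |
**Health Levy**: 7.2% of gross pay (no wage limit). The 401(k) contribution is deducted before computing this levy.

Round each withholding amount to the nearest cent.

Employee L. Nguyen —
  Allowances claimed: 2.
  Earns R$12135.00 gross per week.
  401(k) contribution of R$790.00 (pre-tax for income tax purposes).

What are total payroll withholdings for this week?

R$3367.04

Income Tax: taxable = R$12135.00 − R$790.00 − 2×R$155.00 = R$11035.00
  R$1304.12 + 34.28% × (R$11035.00 − R$7400.00) = R$1304.12 + 34.28% × R$3635.00 = R$2550.20
Health Levy: 7.2% × R$11345.00 = R$816.84
Total: R$2550.20 + R$816.84 = R$3367.04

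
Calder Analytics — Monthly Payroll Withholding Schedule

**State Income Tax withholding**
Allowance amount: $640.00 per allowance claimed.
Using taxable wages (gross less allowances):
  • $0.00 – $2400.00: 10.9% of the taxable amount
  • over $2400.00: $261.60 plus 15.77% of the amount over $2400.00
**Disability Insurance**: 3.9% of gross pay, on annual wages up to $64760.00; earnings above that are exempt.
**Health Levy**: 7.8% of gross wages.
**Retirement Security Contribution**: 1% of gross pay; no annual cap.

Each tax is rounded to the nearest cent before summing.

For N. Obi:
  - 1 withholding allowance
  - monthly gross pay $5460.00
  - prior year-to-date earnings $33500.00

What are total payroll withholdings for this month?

State Income Tax: taxable = $5460.00 − 1×$640.00 = $4820.00
  $261.60 + 15.77% × ($4820.00 − $2400.00) = $261.60 + 15.77% × $2420.00 = $643.23
Disability Insurance: 3.9% × $5460.00 = $212.94
Health Levy: 7.8% × $5460.00 = $425.88
Retirement Security Contribution: 1% × $5460.00 = $54.60
Total: $643.23 + $212.94 + $425.88 + $54.60 = $1336.65

$1336.65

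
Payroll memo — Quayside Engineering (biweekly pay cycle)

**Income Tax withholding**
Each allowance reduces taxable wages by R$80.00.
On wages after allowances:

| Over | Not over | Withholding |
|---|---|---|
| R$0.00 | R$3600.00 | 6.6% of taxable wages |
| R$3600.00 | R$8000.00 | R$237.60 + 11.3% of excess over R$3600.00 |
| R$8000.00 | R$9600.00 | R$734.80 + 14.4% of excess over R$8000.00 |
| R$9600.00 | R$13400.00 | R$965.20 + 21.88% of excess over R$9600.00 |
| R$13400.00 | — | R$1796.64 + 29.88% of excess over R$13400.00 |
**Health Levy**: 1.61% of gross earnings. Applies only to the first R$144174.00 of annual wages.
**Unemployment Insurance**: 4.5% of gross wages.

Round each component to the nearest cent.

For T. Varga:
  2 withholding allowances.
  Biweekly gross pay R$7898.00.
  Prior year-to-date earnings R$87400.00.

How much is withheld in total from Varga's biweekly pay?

R$1187.76

Income Tax: taxable = R$7898.00 − 2×R$80.00 = R$7738.00
  R$237.60 + 11.3% × (R$7738.00 − R$3600.00) = R$237.60 + 11.3% × R$4138.00 = R$705.19
Health Levy: 1.61% × R$7898.00 = R$127.16
Unemployment Insurance: 4.5% × R$7898.00 = R$355.41
Total: R$705.19 + R$127.16 + R$355.41 = R$1187.76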